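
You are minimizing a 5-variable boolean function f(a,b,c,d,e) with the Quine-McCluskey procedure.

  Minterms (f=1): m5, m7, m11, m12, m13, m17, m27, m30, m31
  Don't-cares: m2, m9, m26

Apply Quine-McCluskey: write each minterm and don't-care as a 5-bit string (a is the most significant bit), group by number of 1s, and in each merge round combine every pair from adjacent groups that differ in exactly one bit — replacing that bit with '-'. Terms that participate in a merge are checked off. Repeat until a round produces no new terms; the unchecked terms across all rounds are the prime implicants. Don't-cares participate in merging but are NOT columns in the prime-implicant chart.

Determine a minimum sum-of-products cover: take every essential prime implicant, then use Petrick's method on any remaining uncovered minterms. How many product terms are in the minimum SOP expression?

5

[col 0] 00010, 00101*, 00111*, 01001*, 01011*, 01100*, 01101*, 10001, 11010*, 11011*, 11110*, 11111*
[col 1] -1011, 0-101, 001-1, 01-01, 010-1, 0110-, 11-10*, 11-11*, 1101-*, 1111-*
[col 2] 11-1-
Prime implicants: -1011, 0-101, 00010, 001-1, 01-01, 010-1, 0110-, 10001, 11-1-
PI chart (minterm → PIs covering it):
  5 | 0-101,001-1
  7 | 001-1  (sole → essential)
  11 | -1011,010-1
  12 | 0110-  (sole → essential)
  13 | 0-101,01-01,0110-
  17 | 10001  (sole → essential)
  27 | -1011,11-1-
  30 | 11-1-  (sole → essential)
  31 | 11-1-  (sole → essential)
Essential prime implicants: 001-1, 0110-, 10001, 11-1-
Petrick residual → -1011
Minimum SOP uses 5 PIs: bc'de + a'b'ce + a'bcd' + ab'c'd'e + abd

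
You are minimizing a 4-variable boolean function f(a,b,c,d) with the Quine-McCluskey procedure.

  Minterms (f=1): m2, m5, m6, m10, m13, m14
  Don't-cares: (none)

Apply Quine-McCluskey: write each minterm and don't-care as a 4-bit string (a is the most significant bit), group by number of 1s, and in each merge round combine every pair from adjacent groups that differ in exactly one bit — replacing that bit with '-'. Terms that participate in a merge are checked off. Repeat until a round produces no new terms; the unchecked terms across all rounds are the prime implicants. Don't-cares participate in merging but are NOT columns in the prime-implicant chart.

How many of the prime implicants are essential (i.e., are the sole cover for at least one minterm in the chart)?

Round 0: 0010✓ 0101✓ 0110✓ 1010✓ 1101✓ 1110✓
Round 1: -010✓ -101 -110✓ 0-10✓ 1-10✓
Round 2: --10
PIs = {--10, -101}
Coverage chart:
  m2: --10 ←essential
  m5: -101 ←essential
  m6: --10 ←essential
  m10: --10 ←essential
  m13: -101 ←essential
  m14: --10 ←essential
Essential: --10, -101

2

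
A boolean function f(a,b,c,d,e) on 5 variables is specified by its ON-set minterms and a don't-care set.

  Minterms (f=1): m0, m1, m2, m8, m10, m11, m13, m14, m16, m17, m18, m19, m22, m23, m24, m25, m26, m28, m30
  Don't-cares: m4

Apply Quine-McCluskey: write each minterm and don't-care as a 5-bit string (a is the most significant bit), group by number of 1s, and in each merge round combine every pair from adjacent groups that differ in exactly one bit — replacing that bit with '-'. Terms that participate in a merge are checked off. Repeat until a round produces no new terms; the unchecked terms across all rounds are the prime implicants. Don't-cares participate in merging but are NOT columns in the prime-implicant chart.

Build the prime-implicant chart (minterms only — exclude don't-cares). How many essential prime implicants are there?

[col 0] 00000*, 00001*, 00010*, 00100*, 01000*, 01010*, 01011*, 01101, 01110*, 10000*, 10001*, 10010*, 10011*, 10110*, 10111*, 11000*, 11001*, 11010*, 11100*, 11110*
[col 1] -0000*, -0001*, -0010*, -1000*, -1010*, -1110*, 0-000*, 0-010*, 00-00, 000-0*, 0000-*, 01-10*, 010-0*, 0101-, 1-000*, 1-001*, 1-010*, 1-110*, 10-10*, 10-11*, 100-0*, 100-1*, 1000-*, 1001-*, 1011-*, 11-00*, 11-10*, 110-0*, 1100-*, 111-0*
[col 2] --000*, --010*, -00-0*, -000-, -1-10, -10-0*, 0-0-0*, 1--10, 1-0-0*, 1-00-, 10-1-, 100--, 11--0
[col 3] --0-0
Prime implicants: --0-0, -000-, -1-10, 00-00, 0101-, 01101, 1--10, 1-00-, 10-1-, 100--, 11--0
PI chart (minterm → PIs covering it):
  0 | --0-0,-000-,00-00
  1 | -000-  (sole → essential)
  2 | --0-0  (sole → essential)
  8 | --0-0  (sole → essential)
  10 | --0-0,-1-10,0101-
  11 | 0101-  (sole → essential)
  13 | 01101  (sole → essential)
  14 | -1-10  (sole → essential)
  16 | --0-0,-000-,1-00-,100--
  17 | -000-,1-00-,100--
  18 | --0-0,1--10,10-1-,100--
  19 | 10-1-,100--
  22 | 1--10,10-1-
  23 | 10-1-  (sole → essential)
  24 | --0-0,1-00-,11--0
  25 | 1-00-  (sole → essential)
  26 | --0-0,-1-10,1--10,11--0
  28 | 11--0  (sole → essential)
  30 | -1-10,1--10,11--0
Essential prime implicants: --0-0, -000-, -1-10, 0101-, 01101, 1-00-, 10-1-, 11--0

8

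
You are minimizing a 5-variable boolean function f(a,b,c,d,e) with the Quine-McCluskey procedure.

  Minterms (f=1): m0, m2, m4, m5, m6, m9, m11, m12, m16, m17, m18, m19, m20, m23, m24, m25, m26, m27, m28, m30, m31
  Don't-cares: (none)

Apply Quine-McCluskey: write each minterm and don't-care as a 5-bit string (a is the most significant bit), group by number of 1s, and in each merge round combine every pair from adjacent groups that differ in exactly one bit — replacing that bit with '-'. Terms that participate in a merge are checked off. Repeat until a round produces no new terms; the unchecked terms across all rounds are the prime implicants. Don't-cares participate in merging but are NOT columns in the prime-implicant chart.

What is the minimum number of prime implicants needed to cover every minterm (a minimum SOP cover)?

7

[col 0] 00000*, 00010*, 00100*, 00101*, 00110*, 01001*, 01011*, 01100*, 10000*, 10001*, 10010*, 10011*, 10100*, 10111*, 11000*, 11001*, 11010*, 11011*, 11100*, 11110*, 11111*
[col 1] -0000*, -0010*, -0100*, -1001*, -1011*, -1100*, 0-100*, 00-00*, 00-10*, 000-0*, 001-0*, 0010-, 010-1*, 1-000*, 1-001*, 1-010*, 1-011*, 1-100*, 1-111*, 10-00*, 10-11*, 100-0*, 100-1*, 1000-*, 1001-*, 11-00*, 11-10*, 11-11*, 110-0*, 110-1*, 1100-*, 1101-*, 111-0*, 1111-*
[col 2] --100, -0-00, -00-0, -10-1, 00--0, 1--00, 1--11, 1-0-0*, 1-0-1*, 1-00-*, 1-01-*, 100--*, 11--0, 11-1-, 110--*
[col 3] 1-0--
Prime implicants: --100, -0-00, -00-0, -10-1, 00--0, 0010-, 1--00, 1--11, 1-0--, 11--0, 11-1-
PI chart (minterm → PIs covering it):
  0 | -0-00,-00-0,00--0
  2 | -00-0,00--0
  4 | --100,-0-00,00--0,0010-
  5 | 0010-  (sole → essential)
  6 | 00--0  (sole → essential)
  9 | -10-1  (sole → essential)
  11 | -10-1  (sole → essential)
  12 | --100  (sole → essential)
  16 | -0-00,-00-0,1--00,1-0--
  17 | 1-0--  (sole → essential)
  18 | -00-0,1-0--
  19 | 1--11,1-0--
  20 | --100,-0-00,1--00
  23 | 1--11  (sole → essential)
  24 | 1--00,1-0--,11--0
  25 | -10-1,1-0--
  26 | 1-0--,11--0,11-1-
  27 | -10-1,1--11,1-0--,11-1-
  28 | --100,1--00,11--0
  30 | 11--0,11-1-
  31 | 1--11,11-1-
Essential prime implicants: --100, -10-1, 00--0, 0010-, 1--11, 1-0--
Petrick residual → 11--0
Minimum SOP uses 7 PIs: cd'e' + bc'e + a'b'e' + a'b'cd' + ade + ac' + abe'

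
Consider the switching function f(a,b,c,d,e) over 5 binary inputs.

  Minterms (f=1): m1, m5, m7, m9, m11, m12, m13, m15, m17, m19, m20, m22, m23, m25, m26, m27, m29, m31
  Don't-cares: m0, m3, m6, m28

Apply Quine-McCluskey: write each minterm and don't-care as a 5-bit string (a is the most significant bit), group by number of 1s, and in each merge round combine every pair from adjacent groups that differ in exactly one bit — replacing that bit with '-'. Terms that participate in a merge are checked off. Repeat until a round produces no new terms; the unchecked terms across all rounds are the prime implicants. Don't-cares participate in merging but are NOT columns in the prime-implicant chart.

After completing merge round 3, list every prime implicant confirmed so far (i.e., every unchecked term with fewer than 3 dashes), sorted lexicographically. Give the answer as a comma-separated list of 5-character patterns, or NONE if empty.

-011-, -110-, 0000-, 1-100, 101-0, 1101-

[col 0] 00000*, 00001*, 00011*, 00101*, 00110*, 00111*, 01001*, 01011*, 01100*, 01101*, 01111*, 10001*, 10011*, 10100*, 10110*, 10111*, 11001*, 11010*, 11011*, 11100*, 11101*, 11111*
[col 1] -0001*, -0011*, -0110*, -0111*, -1001*, -1011*, -1100*, -1101*, -1111*, 0-001*, 0-011*, 0-101*, 0-111*, 00-01*, 00-11*, 000-1*, 0000-, 001-1*, 0011-*, 01-01*, 01-11*, 010-1*, 011-1*, 0110-*, 1-001*, 1-011*, 1-100, 1-111*, 10-11*, 100-1*, 101-0, 1011-*, 11-01*, 11-11*, 110-1*, 1101-, 111-1*, 1110-*
[col 2] --001*, --011*, --111*, -0-11*, -00-1*, -011-, -1-01*, -1-11*, -10-1*, -11-1*, -110-, 0--01*, 0--11*, 0-0-1*, 0-1-1*, 00--1*, 01--1*, 1--11*, 1-0-1*, 11--1*
[col 3] ---11, --0-1, -1--1, 0---1
Prime implicants: ---11, --0-1, -011-, -1--1, -110-, 0---1, 0000-, 1-100, 101-0, 1101-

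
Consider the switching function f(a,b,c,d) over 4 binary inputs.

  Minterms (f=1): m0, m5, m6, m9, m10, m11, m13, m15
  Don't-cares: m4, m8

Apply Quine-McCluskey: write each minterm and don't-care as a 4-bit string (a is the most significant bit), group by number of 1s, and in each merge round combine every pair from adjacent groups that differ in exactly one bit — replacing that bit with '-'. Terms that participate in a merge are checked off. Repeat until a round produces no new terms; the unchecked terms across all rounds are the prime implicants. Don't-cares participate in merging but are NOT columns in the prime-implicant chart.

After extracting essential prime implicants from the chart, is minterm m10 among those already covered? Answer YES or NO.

YES

Round 0: 0000✓ 0100✓ 0101✓ 0110✓ 1000✓ 1001✓ 1010✓ 1011✓ 1101✓ 1111✓
Round 1: -000 -101 0-00 01-0 010- 1-01✓ 1-11✓ 10-0✓ 10-1✓ 100-✓ 101-✓ 11-1✓
Round 2: 1--1 10--
PIs = {-000, -101, 0-00, 01-0, 010-, 1--1, 10--}
Coverage chart:
  m0: -000,0-00
  m5: -101,010-
  m6: 01-0 ←essential
  m9: 1--1,10--
  m10: 10-- ←essential
  m11: 1--1,10--
  m13: -101,1--1
  m15: 1--1 ←essential
Essential: 01-0, 1--1, 10--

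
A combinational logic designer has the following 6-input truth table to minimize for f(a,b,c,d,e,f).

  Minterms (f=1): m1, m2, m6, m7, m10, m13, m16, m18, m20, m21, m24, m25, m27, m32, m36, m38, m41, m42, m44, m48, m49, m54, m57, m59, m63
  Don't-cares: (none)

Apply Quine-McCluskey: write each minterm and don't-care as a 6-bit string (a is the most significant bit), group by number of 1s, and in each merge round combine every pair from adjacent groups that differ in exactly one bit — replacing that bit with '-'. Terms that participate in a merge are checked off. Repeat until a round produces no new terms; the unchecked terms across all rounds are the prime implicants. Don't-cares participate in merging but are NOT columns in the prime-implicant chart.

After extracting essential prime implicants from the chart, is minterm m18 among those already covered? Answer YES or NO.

[col 0] 000001, 000010*, 000110*, 000111*, 001010*, 001101, 010000*, 010010*, 010100*, 010101*, 011000*, 011001*, 011011*, 100000*, 100100*, 100110*, 101001*, 101010*, 101100*, 110000*, 110001*, 110110*, 111001*, 111011*, 111111*
[col 1] -00110, -01010, -10000, -11001*, -11011*, 0-0010, 00-010, 000-10, 00011-, 01-000, 010-00, 0100-0, 01010-, 0110-1*, 01100-, 1-0000, 1-0110, 1-1001, 10-100, 100-00, 1001-0, 11-001, 11000-, 111-11, 1110-1*
[col 2] -110-1
Prime implicants: -00110, -01010, -10000, -110-1, 0-0010, 00-010, 000-10, 000001, 00011-, 001101, 01-000, 010-00, 0100-0, 01010-, 01100-, 1-0000, 1-0110, 1-1001, 10-100, 100-00, 1001-0, 11-001, 11000-, 111-11
PI chart (minterm → PIs covering it):
  1 | 000001  (sole → essential)
  2 | 0-0010,00-010,000-10
  6 | -00110,000-10,00011-
  7 | 00011-  (sole → essential)
  10 | -01010,00-010
  13 | 001101  (sole → essential)
  16 | -10000,01-000,010-00,0100-0
  18 | 0-0010,0100-0
  20 | 010-00,01010-
  21 | 01010-  (sole → essential)
  24 | 01-000,01100-
  25 | -110-1,01100-
  27 | -110-1  (sole → essential)
  32 | 1-0000,100-00
  36 | 10-100,100-00,1001-0
  38 | -00110,1-0110,1001-0
  41 | 1-1001  (sole → essential)
  42 | -01010  (sole → essential)
  44 | 10-100  (sole → essential)
  48 | -10000,1-0000,11000-
  49 | 11-001,11000-
  54 | 1-0110  (sole → essential)
  57 | -110-1,1-1001,11-001
  59 | -110-1,111-11
  63 | 111-11  (sole → essential)
Essential prime implicants: -01010, -110-1, 000001, 00011-, 001101, 01010-, 1-0110, 1-1001, 10-100, 111-11

NO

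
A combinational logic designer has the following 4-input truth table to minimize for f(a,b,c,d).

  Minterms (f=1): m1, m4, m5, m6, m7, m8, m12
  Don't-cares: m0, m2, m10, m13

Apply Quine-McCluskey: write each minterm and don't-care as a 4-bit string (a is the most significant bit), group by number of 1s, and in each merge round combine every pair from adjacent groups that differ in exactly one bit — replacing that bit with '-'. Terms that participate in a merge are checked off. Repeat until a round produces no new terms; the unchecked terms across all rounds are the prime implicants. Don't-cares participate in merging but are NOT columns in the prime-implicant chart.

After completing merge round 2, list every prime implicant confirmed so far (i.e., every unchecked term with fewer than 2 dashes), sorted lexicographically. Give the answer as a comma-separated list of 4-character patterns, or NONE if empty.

size-2^0 implicants → 0000(✓)  0001(✓)  0010(✓)  0100(✓)  0101(✓)  0110(✓)  0111(✓)  1000(✓)  1010(✓)  1100(✓)  1101(✓)
size-2^1 implicants → -000(✓)  -010(✓)  -100(✓)  -101(✓)  0-00(✓)  0-01(✓)  0-10(✓)  00-0(✓)  000-(✓)  01-0(✓)  01-1(✓)  010-(✓)  011-(✓)  1-00(✓)  10-0(✓)  110-(✓)
size-2^2 implicants → --00  -0-0  -10-  0--0  0-0-  01--
Unchecked terms (primes): --00, -0-0, -10-, 0--0, 0-0-, 01--

NONE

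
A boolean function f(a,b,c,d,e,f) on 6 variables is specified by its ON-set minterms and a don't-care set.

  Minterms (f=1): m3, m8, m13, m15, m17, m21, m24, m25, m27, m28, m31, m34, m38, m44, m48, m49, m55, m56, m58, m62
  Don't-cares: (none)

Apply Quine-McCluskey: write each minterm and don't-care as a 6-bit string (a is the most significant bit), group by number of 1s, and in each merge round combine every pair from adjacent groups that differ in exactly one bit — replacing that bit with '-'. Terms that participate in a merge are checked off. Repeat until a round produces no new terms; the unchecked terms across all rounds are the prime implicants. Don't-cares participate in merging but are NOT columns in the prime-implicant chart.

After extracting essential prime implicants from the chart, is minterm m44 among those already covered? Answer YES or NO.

YES

Round 0: 000011 001000✓ 001101✓ 001111✓ 010001✓ 010101✓ 011000✓ 011001✓ 011011✓ 011100✓ 011111✓ 100010✓ 100110✓ 101100 110000✓ 110001✓ 110111 111000✓ 111010✓ 111110✓
Round 1: -10001 -11000 0-1000 0-1111 0011-1 01-001 010-01 011-00 011-11 0110-1 01100- 100-10 11-000 11000- 111-10 1110-0
PIs = {-10001, -11000, 0-1000, 0-1111, 000011, 0011-1, 01-001, 010-01, 011-00, 011-11, 0110-1, 01100-, 100-10, 101100, 11-000, 11000-, 110111, 111-10, 1110-0}
Coverage chart:
  m3: 000011 ←essential
  m8: 0-1000 ←essential
  m13: 0011-1 ←essential
  m15: 0-1111,0011-1
  m17: -10001,01-001,010-01
  m21: 010-01 ←essential
  m24: -11000,0-1000,011-00,01100-
  m25: 01-001,0110-1,01100-
  m27: 011-11,0110-1
  m28: 011-00 ←essential
  m31: 0-1111,011-11
  m34: 100-10 ←essential
  m38: 100-10 ←essential
  m44: 101100 ←essential
  m48: 11-000,11000-
  m49: -10001,11000-
  m55: 110111 ←essential
  m56: -11000,11-000,1110-0
  m58: 111-10,1110-0
  m62: 111-10 ←essential
Essential: 0-1000, 000011, 0011-1, 010-01, 011-00, 100-10, 101100, 110111, 111-10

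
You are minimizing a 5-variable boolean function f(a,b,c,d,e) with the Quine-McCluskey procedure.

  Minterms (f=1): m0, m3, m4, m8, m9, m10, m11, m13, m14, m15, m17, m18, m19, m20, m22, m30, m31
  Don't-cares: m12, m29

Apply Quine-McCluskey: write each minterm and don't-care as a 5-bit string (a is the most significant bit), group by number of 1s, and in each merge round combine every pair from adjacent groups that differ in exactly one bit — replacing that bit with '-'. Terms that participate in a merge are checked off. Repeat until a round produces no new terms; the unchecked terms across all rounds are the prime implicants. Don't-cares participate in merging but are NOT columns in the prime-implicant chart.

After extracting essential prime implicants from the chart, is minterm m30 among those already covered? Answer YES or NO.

NO

size-2^0 implicants → 00000(✓)  00011(✓)  00100(✓)  01000(✓)  01001(✓)  01010(✓)  01011(✓)  01100(✓)  01101(✓)  01110(✓)  01111(✓)  10001(✓)  10010(✓)  10011(✓)  10100(✓)  10110(✓)  11101(✓)  11110(✓)  11111(✓)
size-2^1 implicants → -0011  -0100  -1101(✓)  -1110(✓)  -1111(✓)  0-000(✓)  0-011  0-100(✓)  00-00(✓)  01-00(✓)  01-01(✓)  01-10(✓)  01-11(✓)  010-0(✓)  010-1(✓)  0100-(✓)  0101-(✓)  011-0(✓)  011-1(✓)  0110-(✓)  0111-(✓)  1-110  10-10  100-1  1001-  101-0  111-1(✓)  1111-(✓)
size-2^2 implicants → -11-1  -111-  0--00  01--0(✓)  01--1(✓)  01-0-(✓)  01-1-(✓)  010--(✓)  011--(✓)
size-2^3 implicants → 01---
Unchecked terms (primes): -0011, -0100, -11-1, -111-, 0--00, 0-011, 01---, 1-110, 10-10, 100-1, 1001-, 101-0
Minterm coverage:
  m0 ⊆ 0--00 [E]
  m3 ⊆ -0011,0-011
  m4 ⊆ -0100,0--00
  m8 ⊆ 0--00,01---
  m9 ⊆ 01--- [E]
  m10 ⊆ 01--- [E]
  m11 ⊆ 0-011,01---
  m13 ⊆ -11-1,01---
  m14 ⊆ -111-,01---
  m15 ⊆ -11-1,-111-,01---
  m17 ⊆ 100-1 [E]
  m18 ⊆ 10-10,1001-
  m19 ⊆ -0011,100-1,1001-
  m20 ⊆ -0100,101-0
  m22 ⊆ 1-110,10-10,101-0
  m30 ⊆ -111-,1-110
  m31 ⊆ -11-1,-111-
E = {0--00, 01---, 100-1}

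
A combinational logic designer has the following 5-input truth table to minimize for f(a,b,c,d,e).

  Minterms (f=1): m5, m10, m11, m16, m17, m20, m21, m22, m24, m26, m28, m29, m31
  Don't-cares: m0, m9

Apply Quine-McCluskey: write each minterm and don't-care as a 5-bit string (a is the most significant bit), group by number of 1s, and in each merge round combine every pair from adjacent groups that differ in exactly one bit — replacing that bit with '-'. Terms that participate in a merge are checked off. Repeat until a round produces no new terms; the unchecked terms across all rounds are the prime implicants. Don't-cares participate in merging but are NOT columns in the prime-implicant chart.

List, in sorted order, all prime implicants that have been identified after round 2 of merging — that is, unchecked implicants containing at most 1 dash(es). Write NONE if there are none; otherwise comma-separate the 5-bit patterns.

[col 0] 00000*, 00101*, 01001*, 01010*, 01011*, 10000*, 10001*, 10100*, 10101*, 10110*, 11000*, 11010*, 11100*, 11101*, 11111*
[col 1] -0000, -0101, -1010, 010-1, 0101-, 1-000*, 1-100*, 1-101*, 10-00*, 10-01*, 1000-*, 101-0, 1010-*, 11-00*, 110-0, 111-1, 1110-*
[col 2] 1--00, 1-10-, 10-0-
Prime implicants: -0000, -0101, -1010, 010-1, 0101-, 1--00, 1-10-, 10-0-, 101-0, 110-0, 111-1

-0000, -0101, -1010, 010-1, 0101-, 101-0, 110-0, 111-1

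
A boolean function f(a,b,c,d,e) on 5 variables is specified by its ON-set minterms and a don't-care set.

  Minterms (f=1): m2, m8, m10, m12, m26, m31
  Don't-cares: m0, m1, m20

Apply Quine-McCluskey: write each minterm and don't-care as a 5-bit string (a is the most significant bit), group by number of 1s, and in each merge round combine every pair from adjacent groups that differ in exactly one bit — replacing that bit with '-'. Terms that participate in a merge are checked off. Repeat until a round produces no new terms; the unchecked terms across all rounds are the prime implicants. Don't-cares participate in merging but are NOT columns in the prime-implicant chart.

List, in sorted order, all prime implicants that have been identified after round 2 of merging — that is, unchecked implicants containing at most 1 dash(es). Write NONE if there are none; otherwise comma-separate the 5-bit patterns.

size-2^0 implicants → 00000(✓)  00001(✓)  00010(✓)  01000(✓)  01010(✓)  01100(✓)  10100  11010(✓)  11111
size-2^1 implicants → -1010  0-000(✓)  0-010(✓)  000-0(✓)  0000-  01-00  010-0(✓)
size-2^2 implicants → 0-0-0
Unchecked terms (primes): -1010, 0-0-0, 0000-, 01-00, 10100, 11111

-1010, 0000-, 01-00, 10100, 11111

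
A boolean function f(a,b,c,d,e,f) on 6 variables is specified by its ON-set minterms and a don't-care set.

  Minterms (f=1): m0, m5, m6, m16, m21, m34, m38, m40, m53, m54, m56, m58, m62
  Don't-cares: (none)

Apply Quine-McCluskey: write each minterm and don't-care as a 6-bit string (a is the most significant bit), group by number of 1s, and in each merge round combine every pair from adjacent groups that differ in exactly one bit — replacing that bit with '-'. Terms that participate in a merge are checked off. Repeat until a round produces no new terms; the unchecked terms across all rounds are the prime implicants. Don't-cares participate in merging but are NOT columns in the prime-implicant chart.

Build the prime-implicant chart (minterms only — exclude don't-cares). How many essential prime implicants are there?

6

size-2^0 implicants → 000000(✓)  000101(✓)  000110(✓)  010000(✓)  010101(✓)  100010(✓)  100110(✓)  101000(✓)  110101(✓)  110110(✓)  111000(✓)  111010(✓)  111110(✓)
size-2^1 implicants → -00110  -10101  0-0000  0-0101  1-0110  1-1000  100-10  11-110  111-10  1110-0
Unchecked terms (primes): -00110, -10101, 0-0000, 0-0101, 1-0110, 1-1000, 100-10, 11-110, 111-10, 1110-0
Minterm coverage:
  m0 ⊆ 0-0000 [E]
  m5 ⊆ 0-0101 [E]
  m6 ⊆ -00110 [E]
  m16 ⊆ 0-0000 [E]
  m21 ⊆ -10101,0-0101
  m34 ⊆ 100-10 [E]
  m38 ⊆ -00110,1-0110,100-10
  m40 ⊆ 1-1000 [E]
  m53 ⊆ -10101 [E]
  m54 ⊆ 1-0110,11-110
  m56 ⊆ 1-1000,1110-0
  m58 ⊆ 111-10,1110-0
  m62 ⊆ 11-110,111-10
E = {-00110, -10101, 0-0000, 0-0101, 1-1000, 100-10}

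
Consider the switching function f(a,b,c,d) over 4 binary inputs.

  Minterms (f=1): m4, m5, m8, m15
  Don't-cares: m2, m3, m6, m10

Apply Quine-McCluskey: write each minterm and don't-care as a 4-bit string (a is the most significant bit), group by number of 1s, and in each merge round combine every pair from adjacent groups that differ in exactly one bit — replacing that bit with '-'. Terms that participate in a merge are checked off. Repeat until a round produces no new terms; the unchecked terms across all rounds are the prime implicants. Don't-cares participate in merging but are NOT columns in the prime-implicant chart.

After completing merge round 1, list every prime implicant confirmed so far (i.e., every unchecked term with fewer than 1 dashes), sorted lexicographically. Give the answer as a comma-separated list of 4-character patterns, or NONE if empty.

[col 0] 0010*, 0011*, 0100*, 0101*, 0110*, 1000*, 1010*, 1111
[col 1] -010, 0-10, 001-, 01-0, 010-, 10-0
Prime implicants: -010, 0-10, 001-, 01-0, 010-, 10-0, 1111

1111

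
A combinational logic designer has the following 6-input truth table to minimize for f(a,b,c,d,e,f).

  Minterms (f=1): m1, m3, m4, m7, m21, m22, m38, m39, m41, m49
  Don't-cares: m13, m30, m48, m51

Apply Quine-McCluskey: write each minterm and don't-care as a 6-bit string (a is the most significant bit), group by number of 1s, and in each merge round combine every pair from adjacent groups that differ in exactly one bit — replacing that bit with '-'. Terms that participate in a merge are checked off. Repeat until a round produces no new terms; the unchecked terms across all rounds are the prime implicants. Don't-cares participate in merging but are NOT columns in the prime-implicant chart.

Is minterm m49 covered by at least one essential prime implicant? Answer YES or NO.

NO

[col 0] 000001*, 000011*, 000100, 000111*, 001101, 010101, 010110*, 011110*, 100110*, 100111*, 101001, 110000*, 110001*, 110011*
[col 1] -00111, 000-11, 0000-1, 01-110, 10011-, 1100-1, 11000-
Prime implicants: -00111, 000-11, 0000-1, 000100, 001101, 01-110, 010101, 10011-, 101001, 1100-1, 11000-
PI chart (minterm → PIs covering it):
  1 | 0000-1  (sole → essential)
  3 | 000-11,0000-1
  4 | 000100  (sole → essential)
  7 | -00111,000-11
  21 | 010101  (sole → essential)
  22 | 01-110  (sole → essential)
  38 | 10011-  (sole → essential)
  39 | -00111,10011-
  41 | 101001  (sole → essential)
  49 | 1100-1,11000-
Essential prime implicants: 0000-1, 000100, 01-110, 010101, 10011-, 101001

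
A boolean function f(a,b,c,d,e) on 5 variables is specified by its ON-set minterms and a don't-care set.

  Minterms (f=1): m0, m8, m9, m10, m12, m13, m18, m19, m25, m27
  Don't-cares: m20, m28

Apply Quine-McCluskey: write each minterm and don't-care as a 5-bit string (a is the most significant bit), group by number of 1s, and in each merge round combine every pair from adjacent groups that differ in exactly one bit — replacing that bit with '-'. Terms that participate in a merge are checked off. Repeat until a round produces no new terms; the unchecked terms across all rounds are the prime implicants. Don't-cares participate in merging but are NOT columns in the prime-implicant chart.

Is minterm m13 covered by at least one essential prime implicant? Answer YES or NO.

size-2^0 implicants → 00000(✓)  01000(✓)  01001(✓)  01010(✓)  01100(✓)  01101(✓)  10010(✓)  10011(✓)  10100(✓)  11001(✓)  11011(✓)  11100(✓)
size-2^1 implicants → -1001  -1100  0-000  01-00(✓)  01-01(✓)  010-0  0100-(✓)  0110-(✓)  1-011  1-100  1001-  110-1
size-2^2 implicants → 01-0-
Unchecked terms (primes): -1001, -1100, 0-000, 01-0-, 010-0, 1-011, 1-100, 1001-, 110-1
Minterm coverage:
  m0 ⊆ 0-000 [E]
  m8 ⊆ 0-000,01-0-,010-0
  m9 ⊆ -1001,01-0-
  m10 ⊆ 010-0 [E]
  m12 ⊆ -1100,01-0-
  m13 ⊆ 01-0- [E]
  m18 ⊆ 1001- [E]
  m19 ⊆ 1-011,1001-
  m25 ⊆ -1001,110-1
  m27 ⊆ 1-011,110-1
E = {0-000, 01-0-, 010-0, 1001-}

YES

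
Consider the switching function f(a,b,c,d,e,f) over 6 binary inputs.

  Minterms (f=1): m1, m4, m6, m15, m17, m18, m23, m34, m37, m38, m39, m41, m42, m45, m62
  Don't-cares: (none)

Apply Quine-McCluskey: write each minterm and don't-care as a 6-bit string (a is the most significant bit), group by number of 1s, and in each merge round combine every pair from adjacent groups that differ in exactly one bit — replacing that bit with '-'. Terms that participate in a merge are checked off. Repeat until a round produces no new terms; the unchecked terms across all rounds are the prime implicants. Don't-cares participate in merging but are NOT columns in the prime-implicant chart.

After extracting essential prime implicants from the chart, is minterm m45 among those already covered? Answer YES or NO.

YES

size-2^0 implicants → 000001(✓)  000100(✓)  000110(✓)  001111  010001(✓)  010010  010111  100010(✓)  100101(✓)  100110(✓)  100111(✓)  101001(✓)  101010(✓)  101101(✓)  111110
size-2^1 implicants → -00110  0-0001  0001-0  10-010  10-101  100-10  1001-1  10011-  101-01
Unchecked terms (primes): -00110, 0-0001, 0001-0, 001111, 010010, 010111, 10-010, 10-101, 100-10, 1001-1, 10011-, 101-01, 111110
Minterm coverage:
  m1 ⊆ 0-0001 [E]
  m4 ⊆ 0001-0 [E]
  m6 ⊆ -00110,0001-0
  m15 ⊆ 001111 [E]
  m17 ⊆ 0-0001 [E]
  m18 ⊆ 010010 [E]
  m23 ⊆ 010111 [E]
  m34 ⊆ 10-010,100-10
  m37 ⊆ 10-101,1001-1
  m38 ⊆ -00110,100-10,10011-
  m39 ⊆ 1001-1,10011-
  m41 ⊆ 101-01 [E]
  m42 ⊆ 10-010 [E]
  m45 ⊆ 10-101,101-01
  m62 ⊆ 111110 [E]
E = {0-0001, 0001-0, 001111, 010010, 010111, 10-010, 101-01, 111110}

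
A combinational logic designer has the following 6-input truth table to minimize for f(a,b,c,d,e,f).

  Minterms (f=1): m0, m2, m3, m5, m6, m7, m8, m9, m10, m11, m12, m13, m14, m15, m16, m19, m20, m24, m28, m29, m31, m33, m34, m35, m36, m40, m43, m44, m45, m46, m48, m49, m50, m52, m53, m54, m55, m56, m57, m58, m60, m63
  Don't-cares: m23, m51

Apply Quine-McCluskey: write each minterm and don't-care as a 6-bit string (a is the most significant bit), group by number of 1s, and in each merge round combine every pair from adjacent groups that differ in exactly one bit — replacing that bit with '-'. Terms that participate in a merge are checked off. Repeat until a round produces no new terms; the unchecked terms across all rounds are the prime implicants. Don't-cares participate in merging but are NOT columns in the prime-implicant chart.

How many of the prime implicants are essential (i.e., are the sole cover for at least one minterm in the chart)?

Round 0: 000000✓ 000010✓ 000011✓ 000101✓ 000110✓ 000111✓ 001000✓ 001001✓ 001010✓ 001011✓ 001100✓ 001101✓ 001110✓ 001111✓ 010000✓ 010011✓ 010100✓ 010111✓ 011000✓ 011100✓ 011101✓ 011111✓ 100001✓ 100010✓ 100011✓ 100100✓ 101000✓ 101011✓ 101100✓ 101101✓ 101110✓ 110000✓ 110001✓ 110010✓ 110011✓ 110100✓ 110101✓ 110110✓ 110111✓ 111000✓ 111001✓ 111010✓ 111100✓ 111111✓
Round 1: -00010✓ -00011✓ -01000✓ -01011✓ -01100✓ -01101✓ -01110✓ -10000✓ -10011✓ -10100✓ -10111✓ -11000✓ -11100✓ -11111✓ 0-0000✓ 0-0011✓ 0-0111✓ 0-1000✓ 0-1100✓ 0-1101✓ 0-1111✓ 00-000✓ 00-010✓ 00-011✓ 00-101✓ 00-110✓ 00-111✓ 000-10✓ 000-11✓ 0000-0✓ 00001-✓ 0001-1✓ 00011-✓ 001-00✓ 001-01✓ 001-10✓ 001-11✓ 0010-0✓ 0010-1✓ 00100-✓ 00101-✓ 0011-0✓ 0011-1✓ 00110-✓ 00111-✓ 01-000✓ 01-100✓ 01-111✓ 010-00✓ 010-11✓ 011-00✓ 0111-1✓ 01110-✓ 1-0001✓ 1-0010✓ 1-0011✓ 1-0100✓ 1-1000✓ 1-1100✓ 10-011✓ 10-100✓ 1000-1✓ 10001-✓ 101-00✓ 1011-0✓ 10110-✓ 11-000✓ 11-001✓ 11-010✓ 11-100✓ 11-111✓ 110-00✓ 110-01✓ 110-10✓ 110-11✓ 1100-0✓ 1100-1✓ 11000-✓ 11001-✓ 1101-0✓ 1101-1✓ 11010-✓ 11011-✓ 111-00✓ 1110-0✓ 11100-✓
Round 2: --0011 --1000✓ --1100✓ -0-011 -0001- -01-00✓ -011-0 -0110- -1-000✓ -1-100✓ -1-111 -10-00✓ -10-11 -11-00✓ 0--000 0--111 0-0-11 0-1-00✓ 0-11-1 0-110- 00--10✓ 00--11✓ 00-0-0 00-01-✓ 00-1-1 00-11-✓ 000-1-✓ 001--0✓ 001--1✓ 001-0-✓ 001-1-✓ 0010--✓ 0011--✓ 01--00✓ 1--100 1-00-1 1-001- 1-1-00✓ 11--00✓ 11-0-0 11-00- 110--0✓ 110--1✓ 110-0-✓ 110-1-✓ 1100--✓ 1101--✓
Round 3: --1-00 -1--00 00--1- 001--- 110---
PIs = {--0011, --1-00, -0-011, -0001-, -011-0, -0110-, -1--00, -1-111, -10-11, 0--000, 0--111, 0-0-11, 0-11-1, 0-110-, 00--1-, 00-0-0, 00-1-1, 001---, 1--100, 1-00-1, 1-001-, 11-0-0, 11-00-, 110---}
Coverage chart:
  m0: 0--000,00-0-0
  m2: -0001-,00--1-,00-0-0
  m3: --0011,-0-011,-0001-,0-0-11,00--1-
  m5: 00-1-1 ←essential
  m6: 00--1- ←essential
  m7: 0--111,0-0-11,00--1-,00-1-1
  m8: --1-00,0--000,00-0-0,001---
  m9: 001--- ←essential
  m10: 00--1-,00-0-0,001---
  m11: -0-011,00--1-,001---
  m12: --1-00,-011-0,-0110-,0-110-,001---
  m13: -0110-,0-11-1,0-110-,00-1-1,001---
  m14: -011-0,00--1-,001---
  m15: 0--111,0-11-1,00--1-,00-1-1,001---
  m16: -1--00,0--000
  m19: --0011,-10-11,0-0-11
  m20: -1--00 ←essential
  m24: --1-00,-1--00,0--000
  m28: --1-00,-1--00,0-110-
  m29: 0-11-1,0-110-
  m31: -1-111,0--111,0-11-1
  m33: 1-00-1 ←essential
  m34: -0001-,1-001-
  m35: --0011,-0-011,-0001-,1-00-1,1-001-
  m36: 1--100 ←essential
  m40: --1-00 ←essential
  m43: -0-011 ←essential
  m44: --1-00,-011-0,-0110-,1--100
  m45: -0110- ←essential
  m46: -011-0 ←essential
  m48: -1--00,11-0-0,11-00-,110---
  m49: 1-00-1,11-00-,110---
  m50: 1-001-,11-0-0,110---
  m52: -1--00,1--100,110---
  m53: 110--- ←essential
  m54: 110--- ←essential
  m55: -1-111,-10-11,110---
  m56: --1-00,-1--00,11-0-0,11-00-
  m57: 11-00- ←essential
  m58: 11-0-0 ←essential
  m60: --1-00,-1--00,1--100
  m63: -1-111 ←essential
Essential: --1-00, -0-011, -011-0, -0110-, -1--00, -1-111, 00--1-, 00-1-1, 001---, 1--100, 1-00-1, 11-0-0, 11-00-, 110---

14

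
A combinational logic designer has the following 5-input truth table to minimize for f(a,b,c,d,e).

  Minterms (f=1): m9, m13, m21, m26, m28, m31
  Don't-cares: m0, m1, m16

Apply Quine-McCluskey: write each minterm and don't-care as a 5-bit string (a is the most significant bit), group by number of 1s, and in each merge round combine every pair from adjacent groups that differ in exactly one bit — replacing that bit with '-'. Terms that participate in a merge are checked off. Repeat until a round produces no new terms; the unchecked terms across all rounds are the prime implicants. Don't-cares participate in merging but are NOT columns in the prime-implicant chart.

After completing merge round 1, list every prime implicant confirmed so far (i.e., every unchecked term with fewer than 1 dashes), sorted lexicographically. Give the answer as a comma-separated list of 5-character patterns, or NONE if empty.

size-2^0 implicants → 00000(✓)  00001(✓)  01001(✓)  01101(✓)  10000(✓)  10101  11010  11100  11111
size-2^1 implicants → -0000  0-001  0000-  01-01
Unchecked terms (primes): -0000, 0-001, 0000-, 01-01, 10101, 11010, 11100, 11111

10101, 11010, 11100, 11111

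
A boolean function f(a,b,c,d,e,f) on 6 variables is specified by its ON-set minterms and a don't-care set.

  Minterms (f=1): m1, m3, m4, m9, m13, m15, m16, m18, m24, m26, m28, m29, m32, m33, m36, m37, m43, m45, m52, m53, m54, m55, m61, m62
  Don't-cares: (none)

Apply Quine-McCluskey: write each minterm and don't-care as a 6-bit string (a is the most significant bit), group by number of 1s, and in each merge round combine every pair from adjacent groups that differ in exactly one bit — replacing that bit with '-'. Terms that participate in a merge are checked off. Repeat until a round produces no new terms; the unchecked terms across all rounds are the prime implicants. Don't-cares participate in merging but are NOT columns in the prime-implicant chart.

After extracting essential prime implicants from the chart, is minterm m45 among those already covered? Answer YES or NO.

NO

[col 0] 000001*, 000011*, 000100*, 001001*, 001101*, 001111*, 010000*, 010010*, 011000*, 011010*, 011100*, 011101*, 100000*, 100001*, 100100*, 100101*, 101011, 101101*, 110100*, 110101*, 110110*, 110111*, 111101*, 111110*
[col 1] -00001, -00100, -01101*, -11101*, 0-1101*, 00-001, 0000-1, 001-01, 0011-1, 01-000*, 01-010*, 0100-0*, 011-00, 0110-0*, 01110-, 1-0100*, 1-0101*, 1-1101*, 10-101*, 100-00*, 100-01*, 10000-*, 10010-*, 11-101*, 11-110, 1101-0*, 1101-1*, 11010-*, 11011-*
[col 2] --1101, 01-0-0, 1--101, 1-010-, 100-0-, 1101--
Prime implicants: --1101, -00001, -00100, 00-001, 0000-1, 001-01, 0011-1, 01-0-0, 011-00, 01110-, 1--101, 1-010-, 100-0-, 101011, 11-110, 1101--
PI chart (minterm → PIs covering it):
  1 | -00001,00-001,0000-1
  3 | 0000-1  (sole → essential)
  4 | -00100  (sole → essential)
  9 | 00-001,001-01
  13 | --1101,001-01,0011-1
  15 | 0011-1  (sole → essential)
  16 | 01-0-0  (sole → essential)
  18 | 01-0-0  (sole → essential)
  24 | 01-0-0,011-00
  26 | 01-0-0  (sole → essential)
  28 | 011-00,01110-
  29 | --1101,01110-
  32 | 100-0-  (sole → essential)
  33 | -00001,100-0-
  36 | -00100,1-010-,100-0-
  37 | 1--101,1-010-,100-0-
  43 | 101011  (sole → essential)
  45 | --1101,1--101
  52 | 1-010-,1101--
  53 | 1--101,1-010-,1101--
  54 | 11-110,1101--
  55 | 1101--  (sole → essential)
  61 | --1101,1--101
  62 | 11-110  (sole → essential)
Essential prime implicants: -00100, 0000-1, 0011-1, 01-0-0, 100-0-, 101011, 11-110, 1101--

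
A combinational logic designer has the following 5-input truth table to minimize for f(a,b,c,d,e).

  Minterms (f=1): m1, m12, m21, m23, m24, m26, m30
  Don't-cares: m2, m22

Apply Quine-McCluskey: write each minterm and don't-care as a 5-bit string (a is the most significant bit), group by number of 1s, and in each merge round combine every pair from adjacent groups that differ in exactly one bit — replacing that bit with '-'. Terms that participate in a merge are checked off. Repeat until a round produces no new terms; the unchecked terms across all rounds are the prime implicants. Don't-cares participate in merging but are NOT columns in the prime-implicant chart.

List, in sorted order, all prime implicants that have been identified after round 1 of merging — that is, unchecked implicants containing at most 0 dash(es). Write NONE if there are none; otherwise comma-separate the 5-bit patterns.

[col 0] 00001, 00010, 01100, 10101*, 10110*, 10111*, 11000*, 11010*, 11110*
[col 1] 1-110, 101-1, 1011-, 11-10, 110-0
Prime implicants: 00001, 00010, 01100, 1-110, 101-1, 1011-, 11-10, 110-0

00001, 00010, 01100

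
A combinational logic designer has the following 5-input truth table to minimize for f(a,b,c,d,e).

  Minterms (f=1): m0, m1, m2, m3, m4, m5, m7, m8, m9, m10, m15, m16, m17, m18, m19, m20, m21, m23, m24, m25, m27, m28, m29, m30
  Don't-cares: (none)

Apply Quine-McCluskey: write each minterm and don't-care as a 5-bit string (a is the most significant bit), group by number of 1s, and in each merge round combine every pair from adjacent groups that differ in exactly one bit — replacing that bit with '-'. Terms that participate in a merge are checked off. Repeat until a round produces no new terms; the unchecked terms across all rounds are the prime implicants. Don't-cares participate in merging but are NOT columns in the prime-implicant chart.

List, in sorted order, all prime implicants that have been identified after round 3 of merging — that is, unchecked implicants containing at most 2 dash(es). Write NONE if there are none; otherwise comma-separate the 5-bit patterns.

0-0-0, 0-111, 1-0-1, 111-0

[col 0] 00000*, 00001*, 00010*, 00011*, 00100*, 00101*, 00111*, 01000*, 01001*, 01010*, 01111*, 10000*, 10001*, 10010*, 10011*, 10100*, 10101*, 10111*, 11000*, 11001*, 11011*, 11100*, 11101*, 11110*
[col 1] -0000*, -0001*, -0010*, -0011*, -0100*, -0101*, -0111*, -1000*, -1001*, 0-000*, 0-001*, 0-010*, 0-111, 00-00*, 00-01*, 00-11*, 000-0*, 000-1*, 0000-*, 0001-*, 001-1*, 0010-*, 010-0*, 0100-*, 1-000*, 1-001*, 1-011*, 1-100*, 1-101*, 10-00*, 10-01*, 10-11*, 100-0*, 100-1*, 1000-*, 1001-*, 101-1*, 1010-*, 11-00*, 11-01*, 110-1*, 1100-*, 111-0, 1110-*
[col 2] --000*, --001*, -0-00*, -0-01*, -0-11*, -00-0*, -00-1*, -000-*, -001-*, -01-1*, -010-*, -100-*, 0-0-0, 0-00-*, 00--1*, 00-0-*, 000--*, 1--00*, 1--01*, 1-0-1, 1-00-*, 1-10-*, 10--1*, 10-0-*, 100--*, 11-0-*
[col 3] --00-, -0--1, -0-0-, -00--, 1--0-
Prime implicants: --00-, -0--1, -0-0-, -00--, 0-0-0, 0-111, 1--0-, 1-0-1, 111-0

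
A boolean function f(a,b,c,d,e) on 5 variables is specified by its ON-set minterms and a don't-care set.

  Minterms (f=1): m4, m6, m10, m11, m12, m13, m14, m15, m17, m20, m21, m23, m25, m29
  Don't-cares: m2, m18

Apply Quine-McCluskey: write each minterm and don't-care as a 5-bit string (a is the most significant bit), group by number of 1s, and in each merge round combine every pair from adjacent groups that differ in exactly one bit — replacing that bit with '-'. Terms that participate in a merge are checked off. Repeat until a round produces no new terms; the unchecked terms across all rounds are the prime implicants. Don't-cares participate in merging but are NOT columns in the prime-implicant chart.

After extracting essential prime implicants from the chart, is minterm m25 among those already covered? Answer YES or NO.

YES

Round 0: 00010✓ 00100✓ 00110✓ 01010✓ 01011✓ 01100✓ 01101✓ 01110✓ 01111✓ 10001✓ 10010✓ 10100✓ 10101✓ 10111✓ 11001✓ 11101✓
Round 1: -0010 -0100 -1101 0-010✓ 0-100✓ 0-110✓ 00-10✓ 001-0✓ 01-10✓ 01-11✓ 0101-✓ 011-0✓ 011-1✓ 0110-✓ 0111-✓ 1-001✓ 1-101✓ 10-01✓ 101-1 1010- 11-01✓
Round 2: 0--10 0-1-0 01-1- 011-- 1--01
PIs = {-0010, -0100, -1101, 0--10, 0-1-0, 01-1-, 011--, 1--01, 101-1, 1010-}
Coverage chart:
  m4: -0100,0-1-0
  m6: 0--10,0-1-0
  m10: 0--10,01-1-
  m11: 01-1- ←essential
  m12: 0-1-0,011--
  m13: -1101,011--
  m14: 0--10,0-1-0,01-1-,011--
  m15: 01-1-,011--
  m17: 1--01 ←essential
  m20: -0100,1010-
  m21: 1--01,101-1,1010-
  m23: 101-1 ←essential
  m25: 1--01 ←essential
  m29: -1101,1--01
Essential: 01-1-, 1--01, 101-1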